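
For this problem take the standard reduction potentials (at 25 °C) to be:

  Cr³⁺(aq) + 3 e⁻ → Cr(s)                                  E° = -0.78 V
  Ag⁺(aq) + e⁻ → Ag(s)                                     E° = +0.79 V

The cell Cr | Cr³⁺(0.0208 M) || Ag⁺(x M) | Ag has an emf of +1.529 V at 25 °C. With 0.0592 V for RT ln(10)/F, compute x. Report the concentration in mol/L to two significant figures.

Ag⁺/Ag is the cathode, Cr³⁺/Cr the anode: E°cell = +1.57 V, n = 3.
Overall reaction: 3 Ag⁺(aq) + Cr(s) → 3 Ag(s) + Cr³⁺(aq); Q = [Cr³⁺]^1/[Ag⁺]^3.
From E = E° − (0.0592/n) log Q: log Q = (E° − E)·n/0.0592 = (+1.57 − (+1.529))·3/0.0592 = 2.0777.
So 3·log[Ag⁺] = 1·log(0.0208) − log Q = -1.6819 − (2.0777) = -3.7596; log[Ag⁺] = -3.7596 / 3 = -1.2532; [Ag⁺] = 10^(-1.2532) ≈ 0.056 M.

0.056 M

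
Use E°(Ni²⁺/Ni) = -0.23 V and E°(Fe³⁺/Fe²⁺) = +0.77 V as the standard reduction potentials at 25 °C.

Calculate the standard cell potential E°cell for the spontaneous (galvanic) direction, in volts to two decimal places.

The Fe³⁺/Fe²⁺ couple has the higher reduction potential, so it is the cathode; Ni²⁺/Ni is oxidised at the anode.
E°cell = E°(cathode) − E°(anode) = (+0.77) − (-0.23) = +1.00 V.
Since E°cell > 0, the reaction is spontaneous under standard conditions.

+1.00 V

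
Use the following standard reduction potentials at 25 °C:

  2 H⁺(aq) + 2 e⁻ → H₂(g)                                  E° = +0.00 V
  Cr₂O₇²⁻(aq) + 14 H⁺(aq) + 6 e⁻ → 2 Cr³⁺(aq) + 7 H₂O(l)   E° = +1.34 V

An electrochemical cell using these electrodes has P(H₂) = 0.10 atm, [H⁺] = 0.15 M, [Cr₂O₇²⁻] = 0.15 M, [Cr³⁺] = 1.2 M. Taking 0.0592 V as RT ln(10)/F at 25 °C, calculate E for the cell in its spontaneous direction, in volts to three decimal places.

Cr₂O₇²⁻/Cr³⁺ is the cathode (higher E°), H⁺/H₂ the anode: E°cell = +1.34 − (+0.00) = +1.34 V, n = 6.
Overall: Cr₂O₇²⁻(aq) + 8 H⁺(aq) + 3 H₂(g) → 2 Cr³⁺(aq) + 7 H₂O(l)
Q = [Cr³⁺]^2 / ([Cr₂O₇²⁻]·[H⁺]^8·P(H₂)^3); log Q = 10.574.
E = E° − (0.0592/n) log Q = +1.34 − (0.0592/6)(10.574) = +1.236 V.

+1.236 V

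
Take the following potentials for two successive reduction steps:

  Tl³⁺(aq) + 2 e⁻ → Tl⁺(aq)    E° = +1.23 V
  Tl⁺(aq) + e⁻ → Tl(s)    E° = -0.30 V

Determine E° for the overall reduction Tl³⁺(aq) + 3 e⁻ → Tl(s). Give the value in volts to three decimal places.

Adding the free-energy changes (−nFE°) of the two steps gives −n₃FE°₃ = −n₁FE°₁ − n₂FE°₂.
E°₃ = (2×+1.23 + 1×-0.30) / 3 = (+2.160) / 3 = +0.720 V.

+0.720 V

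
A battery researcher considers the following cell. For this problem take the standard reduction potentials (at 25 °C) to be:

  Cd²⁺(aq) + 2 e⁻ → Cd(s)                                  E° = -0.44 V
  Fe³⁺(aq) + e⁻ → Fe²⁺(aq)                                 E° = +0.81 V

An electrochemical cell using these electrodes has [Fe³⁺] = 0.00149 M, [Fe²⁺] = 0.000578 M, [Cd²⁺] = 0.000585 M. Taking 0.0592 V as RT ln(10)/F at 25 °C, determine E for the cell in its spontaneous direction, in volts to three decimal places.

Fe³⁺/Fe²⁺ is the cathode (higher E°), Cd²⁺/Cd the anode: E°cell = +0.81 − (-0.44) = +1.25 V, n = 2.
Overall: 2 Fe³⁺(aq) + Cd(s) → 2 Fe²⁺(aq) + Cd²⁺(aq)
Q = [Fe²⁺]^2·[Cd²⁺] / ([Fe³⁺]^2); log Q = -4.055.
E = E° − (0.0592/n) log Q = +1.25 − (0.0592/2)(-4.055) = +1.370 V.

+1.370 V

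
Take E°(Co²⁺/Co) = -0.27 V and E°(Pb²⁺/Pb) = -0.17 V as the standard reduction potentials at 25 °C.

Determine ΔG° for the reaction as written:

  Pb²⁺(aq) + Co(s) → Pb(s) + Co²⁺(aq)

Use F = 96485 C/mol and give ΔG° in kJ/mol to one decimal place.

As written, Pb²⁺/Pb is reduced (cathode) and Co²⁺/Co is oxidised (anode), so E°cell = (-0.17) − (-0.27) = +0.10 V.
Balancing electrons gives n = 2.
ΔG° = −nFE° = −(2)(96485)(+0.10) = -19,297 J = -19.3 kJ/mol.

-19.3 kJ/mol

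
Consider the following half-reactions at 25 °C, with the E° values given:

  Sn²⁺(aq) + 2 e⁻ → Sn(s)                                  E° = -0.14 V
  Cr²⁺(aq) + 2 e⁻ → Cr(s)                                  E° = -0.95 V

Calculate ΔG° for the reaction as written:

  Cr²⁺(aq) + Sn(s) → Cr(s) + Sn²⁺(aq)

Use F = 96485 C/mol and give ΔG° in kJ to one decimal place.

As written, Cr²⁺/Cr is reduced (cathode) and Sn²⁺/Sn is oxidised (anode), so E°cell = (-0.95) − (-0.14) = -0.81 V.
Balancing electrons gives n = 2.
ΔG° = −nFE° = −(2)(96485)(-0.81) = 156,306 J = +156.3 kJ.

+156.3 kJ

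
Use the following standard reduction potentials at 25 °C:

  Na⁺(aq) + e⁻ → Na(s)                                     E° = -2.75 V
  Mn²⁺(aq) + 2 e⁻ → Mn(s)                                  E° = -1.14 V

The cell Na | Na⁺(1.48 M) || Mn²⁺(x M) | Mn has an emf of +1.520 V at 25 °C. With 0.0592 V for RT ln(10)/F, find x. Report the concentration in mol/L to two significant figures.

0.0020 M

Mn²⁺/Mn is the cathode, Na⁺/Na the anode: E°cell = +1.61 V, n = 2.
Overall reaction: Mn²⁺(aq) + 2 Na(s) → Mn(s) + 2 Na⁺(aq); Q = [Na⁺]^2/[Mn²⁺]^1.
From E = E° − (0.0592/n) log Q: log Q = (E° − E)·n/0.0592 = (+1.61 − (+1.520))·2/0.0592 = 3.0405.
So 1·log[Mn²⁺] = 2·log(1.48) − log Q = 0.3405 − (3.0405) = -2.7000; [Mn²⁺] = 10^(-2.7000) ≈ 0.0020 M.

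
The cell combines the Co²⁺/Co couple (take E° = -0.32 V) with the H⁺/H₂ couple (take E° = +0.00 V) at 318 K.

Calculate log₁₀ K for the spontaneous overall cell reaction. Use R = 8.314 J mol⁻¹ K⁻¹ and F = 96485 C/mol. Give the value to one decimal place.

Cathode: H⁺/H₂; anode: Co²⁺/Co. E°cell = (+0.00) − (-0.32) = +0.32 V, with n = 2.
ΔG° = −nFE° = −RT ln K, so ln K = nFE°/(RT) = (2)(96485)(+0.32) / ((8.314)(318)) = 23.356.
log₁₀ K = 23.356 / ln 10 = 10.1.

10.1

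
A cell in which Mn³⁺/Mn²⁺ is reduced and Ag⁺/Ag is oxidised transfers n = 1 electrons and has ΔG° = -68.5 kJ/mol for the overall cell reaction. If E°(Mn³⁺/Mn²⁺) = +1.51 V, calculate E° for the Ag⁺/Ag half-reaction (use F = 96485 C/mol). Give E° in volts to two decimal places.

E°cell = −ΔG°/(nF) = −(-68.5×10³)/((1)(96485)) = +0.710 V.
Since Mn³⁺/Mn²⁺ is the cathode and Ag⁺/Ag the anode, E°cell = E°(Mn³⁺/Mn²⁺) − E°(Ag⁺/Ag).
So E°(Ag⁺/Ag) = E°(Mn³⁺/Mn²⁺) − E°cell = (+1.51) − (+0.710) = +0.80 V.

+0.80 V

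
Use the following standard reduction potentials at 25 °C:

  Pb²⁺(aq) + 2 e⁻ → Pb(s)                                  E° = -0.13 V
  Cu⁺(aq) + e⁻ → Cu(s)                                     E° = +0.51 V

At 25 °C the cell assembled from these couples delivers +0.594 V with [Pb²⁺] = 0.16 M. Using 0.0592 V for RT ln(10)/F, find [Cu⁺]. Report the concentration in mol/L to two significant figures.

Cu⁺/Cu is the cathode, Pb²⁺/Pb the anode: E°cell = +0.64 V, n = 2.
Overall reaction: 2 Cu⁺(aq) + Pb(s) → 2 Cu(s) + Pb²⁺(aq); Q = [Pb²⁺]^1/[Cu⁺]^2.
From E = E° − (0.0592/n) log Q: log Q = (E° − E)·n/0.0592 = (+0.64 − (+0.594))·2/0.0592 = 1.5541.
So 2·log[Cu⁺] = 1·log(0.16) − log Q = -0.7959 − (1.5541) = -2.3500; log[Cu⁺] = -2.3500 / 2 = -1.1750; [Cu⁺] = 10^(-1.1750) ≈ 0.067 M.

0.067 M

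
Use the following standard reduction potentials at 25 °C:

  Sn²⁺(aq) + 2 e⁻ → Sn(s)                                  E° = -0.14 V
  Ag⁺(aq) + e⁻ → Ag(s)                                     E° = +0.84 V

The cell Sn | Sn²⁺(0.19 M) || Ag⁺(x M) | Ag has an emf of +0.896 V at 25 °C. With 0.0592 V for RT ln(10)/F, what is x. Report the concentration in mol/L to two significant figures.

0.017 M

Ag⁺/Ag is the cathode, Sn²⁺/Sn the anode: E°cell = +0.98 V, n = 2.
Overall reaction: 2 Ag⁺(aq) + Sn(s) → 2 Ag(s) + Sn²⁺(aq); Q = [Sn²⁺]^1/[Ag⁺]^2.
From E = E° − (0.0592/n) log Q: log Q = (E° − E)·n/0.0592 = (+0.98 − (+0.896))·2/0.0592 = 2.8378.
So 2·log[Ag⁺] = 1·log(0.19) − log Q = -0.7212 − (2.8378) = -3.5590; log[Ag⁺] = -3.5590 / 2 = -1.7795; [Ag⁺] = 10^(-1.7795) ≈ 0.017 M.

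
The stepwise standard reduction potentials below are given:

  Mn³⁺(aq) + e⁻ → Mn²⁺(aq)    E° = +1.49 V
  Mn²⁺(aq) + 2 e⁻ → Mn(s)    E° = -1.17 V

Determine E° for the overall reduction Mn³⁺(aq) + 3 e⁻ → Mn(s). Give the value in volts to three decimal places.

Since ΔG° = −nFE° is additive over sequential reductions, n₃E°₃ = n₁E°₁ + n₂E°₂.
E°₃ = (1×+1.49 + 2×-1.17) / 3 = (-0.850) / 3 = -0.283 V.

-0.283 V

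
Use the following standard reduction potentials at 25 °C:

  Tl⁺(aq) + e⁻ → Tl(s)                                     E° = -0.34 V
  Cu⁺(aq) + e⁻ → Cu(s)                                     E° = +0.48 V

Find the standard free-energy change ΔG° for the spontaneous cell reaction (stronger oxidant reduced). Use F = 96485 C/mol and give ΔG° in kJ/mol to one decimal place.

Cu⁺/Cu (E° = +0.48 V) is the cathode; Tl⁺/Tl (E° = -0.34 V) is the anode, so E°cell = +0.82 V.
Balancing electrons gives n = 1 (lcm of 1 and 1).
ΔG° = −nFE° = −(1)(96485)(+0.82) = -79,118 J = -79.1 kJ/mol.

-79.1 kJ/mol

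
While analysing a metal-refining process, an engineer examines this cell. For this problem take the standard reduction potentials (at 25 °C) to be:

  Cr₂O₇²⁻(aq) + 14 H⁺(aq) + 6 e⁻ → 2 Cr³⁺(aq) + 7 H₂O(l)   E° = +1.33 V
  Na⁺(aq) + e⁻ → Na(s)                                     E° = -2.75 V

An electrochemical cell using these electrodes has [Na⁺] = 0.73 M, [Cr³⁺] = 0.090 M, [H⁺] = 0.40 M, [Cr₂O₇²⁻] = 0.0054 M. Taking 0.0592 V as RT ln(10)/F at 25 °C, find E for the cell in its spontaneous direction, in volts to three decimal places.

+4.031 V

Cr₂O₇²⁻/Cr³⁺ is the cathode (higher E°), Na⁺/Na the anode: E°cell = +1.33 − (-2.75) = +4.08 V, n = 6.
Overall: Cr₂O₇²⁻(aq) + 14 H⁺(aq) + 6 Na(s) → 2 Cr³⁺(aq) + 7 H₂O(l) + 6 Na⁺(aq)
Q = [Cr³⁺]^2·[Na⁺]^6 / ([Cr₂O₇²⁻]·[H⁺]^14); log Q = 4.927.
E = E° − (0.0592/n) log Q = +4.08 − (0.0592/6)(4.927) = +4.031 V.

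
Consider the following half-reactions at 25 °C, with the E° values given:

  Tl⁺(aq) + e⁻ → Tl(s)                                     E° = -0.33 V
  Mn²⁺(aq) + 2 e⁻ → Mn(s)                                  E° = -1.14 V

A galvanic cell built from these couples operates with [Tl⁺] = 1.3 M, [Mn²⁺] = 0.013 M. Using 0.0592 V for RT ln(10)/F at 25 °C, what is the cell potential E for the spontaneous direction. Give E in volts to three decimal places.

+0.873 V

Tl⁺/Tl is the cathode (higher E°), Mn²⁺/Mn the anode: E°cell = -0.33 − (-1.14) = +0.81 V, n = 2.
Overall: 2 Tl⁺(aq) + Mn(s) → 2 Tl(s) + Mn²⁺(aq)
Q = [Mn²⁺] / ([Tl⁺]^2); log Q = -2.114.
E = E° − (0.0592/n) log Q = +0.81 − (0.0592/2)(-2.114) = +0.873 V.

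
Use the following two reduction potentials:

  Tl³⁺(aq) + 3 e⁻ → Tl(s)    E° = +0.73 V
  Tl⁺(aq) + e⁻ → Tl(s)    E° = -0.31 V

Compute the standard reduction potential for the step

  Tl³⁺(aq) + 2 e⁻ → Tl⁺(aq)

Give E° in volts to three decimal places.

Sequential free energies add, so n₃E°₃ = n₁E°₁ + n₂E°₂.
With n₃ = 3, and the known step contributing 1×(-0.31) V, the unknown satisfies 2·E° = 3×(+0.73) − 1×(-0.31) = +2.500.
E° = +2.500 / 2 = +1.250 V.

+1.250 V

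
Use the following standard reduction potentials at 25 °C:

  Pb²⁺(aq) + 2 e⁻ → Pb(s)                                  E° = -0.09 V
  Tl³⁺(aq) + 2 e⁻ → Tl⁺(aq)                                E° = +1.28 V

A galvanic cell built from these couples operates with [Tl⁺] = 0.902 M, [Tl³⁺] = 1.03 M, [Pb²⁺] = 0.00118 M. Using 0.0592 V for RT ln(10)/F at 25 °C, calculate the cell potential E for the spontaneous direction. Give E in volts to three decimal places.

+1.458 V

Tl³⁺/Tl⁺ is the cathode (higher E°), Pb²⁺/Pb the anode: E°cell = +1.28 − (-0.09) = +1.37 V, n = 2.
Overall: Tl³⁺(aq) + Pb(s) → Tl⁺(aq) + Pb²⁺(aq)
Q = [Tl⁺]·[Pb²⁺] / ([Tl³⁺]); log Q = -2.986.
E = E° − (0.0592/n) log Q = +1.37 − (0.0592/2)(-2.986) = +1.458 V.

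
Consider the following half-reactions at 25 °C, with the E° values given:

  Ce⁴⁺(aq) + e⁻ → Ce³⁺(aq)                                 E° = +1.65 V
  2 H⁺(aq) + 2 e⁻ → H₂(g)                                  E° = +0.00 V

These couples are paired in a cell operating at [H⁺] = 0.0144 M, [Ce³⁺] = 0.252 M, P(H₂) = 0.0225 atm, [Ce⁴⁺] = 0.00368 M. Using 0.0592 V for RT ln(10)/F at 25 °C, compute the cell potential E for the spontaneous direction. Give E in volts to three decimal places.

+1.602 V

Ce⁴⁺/Ce³⁺ is the cathode (higher E°), H⁺/H₂ the anode: E°cell = +1.65 − (+0.00) = +1.65 V, n = 2.
Overall: 2 Ce⁴⁺(aq) + H₂(g) → 2 Ce³⁺(aq) + 2 H⁺(aq)
Q = [Ce³⁺]^2·[H⁺]^2 / ([Ce⁴⁺]^2·P(H₂)); log Q = 1.636.
E = E° − (0.0592/n) log Q = +1.65 − (0.0592/2)(1.636) = +1.602 V.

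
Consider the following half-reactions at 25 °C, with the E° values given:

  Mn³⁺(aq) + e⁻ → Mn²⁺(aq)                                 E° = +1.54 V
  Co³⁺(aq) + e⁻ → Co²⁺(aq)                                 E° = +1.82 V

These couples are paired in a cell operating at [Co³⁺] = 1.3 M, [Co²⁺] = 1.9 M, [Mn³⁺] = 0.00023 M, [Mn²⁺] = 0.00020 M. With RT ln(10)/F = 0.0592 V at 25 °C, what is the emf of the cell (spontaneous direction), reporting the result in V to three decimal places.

+0.267 V

Co³⁺/Co²⁺ is the cathode (higher E°), Mn³⁺/Mn²⁺ the anode: E°cell = +1.82 − (+1.54) = +0.28 V, n = 1.
Overall: Co³⁺(aq) + Mn²⁺(aq) → Co²⁺(aq) + Mn³⁺(aq)
Q = [Co²⁺]·[Mn³⁺] / ([Co³⁺]·[Mn²⁺]); log Q = 0.226.
E = E° − (0.0592/n) log Q = +0.28 − (0.0592/1)(0.226) = +0.267 V.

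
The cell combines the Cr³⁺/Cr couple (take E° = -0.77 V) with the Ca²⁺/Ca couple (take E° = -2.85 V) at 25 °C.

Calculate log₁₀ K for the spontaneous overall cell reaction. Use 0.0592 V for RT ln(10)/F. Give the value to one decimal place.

Cathode: Cr³⁺/Cr; anode: Ca²⁺/Ca. E°cell = +2.08 V, n = 6.
log K = nE°cell / 0.0592 = (6)(+2.08) / 0.0592 = 210.8.

210.8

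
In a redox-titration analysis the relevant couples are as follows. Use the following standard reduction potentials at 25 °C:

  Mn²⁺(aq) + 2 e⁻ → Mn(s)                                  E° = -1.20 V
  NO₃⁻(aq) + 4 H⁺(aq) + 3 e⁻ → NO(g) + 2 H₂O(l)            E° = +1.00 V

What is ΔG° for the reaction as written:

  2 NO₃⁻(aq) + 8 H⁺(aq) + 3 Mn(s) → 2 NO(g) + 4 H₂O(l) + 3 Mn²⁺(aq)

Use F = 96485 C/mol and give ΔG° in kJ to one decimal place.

As written, NO₃⁻/NO is reduced (cathode) and Mn²⁺/Mn is oxidised (anode), so E°cell = (+1.00) − (-1.20) = +2.20 V.
Balancing electrons gives n = 6.
ΔG° = −nFE° = −(6)(96485)(+2.20) = -1,273,602 J = -1273.6 kJ.

-1273.6 kJ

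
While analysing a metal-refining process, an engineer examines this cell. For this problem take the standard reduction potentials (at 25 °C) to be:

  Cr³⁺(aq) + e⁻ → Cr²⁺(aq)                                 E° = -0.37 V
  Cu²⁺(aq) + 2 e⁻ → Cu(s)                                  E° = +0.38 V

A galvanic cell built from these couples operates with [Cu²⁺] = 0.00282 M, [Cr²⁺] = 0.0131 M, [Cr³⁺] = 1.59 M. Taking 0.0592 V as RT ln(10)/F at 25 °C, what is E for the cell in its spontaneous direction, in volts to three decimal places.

+0.551 V

Cu²⁺/Cu is the cathode (higher E°), Cr³⁺/Cr²⁺ the anode: E°cell = +0.38 − (-0.37) = +0.75 V, n = 2.
Overall: Cu²⁺(aq) + 2 Cr²⁺(aq) → Cu(s) + 2 Cr³⁺(aq)
Q = [Cr³⁺]^2 / ([Cu²⁺]·[Cr²⁺]^2); log Q = 6.718.
E = E° − (0.0592/n) log Q = +0.75 − (0.0592/2)(6.718) = +0.551 V.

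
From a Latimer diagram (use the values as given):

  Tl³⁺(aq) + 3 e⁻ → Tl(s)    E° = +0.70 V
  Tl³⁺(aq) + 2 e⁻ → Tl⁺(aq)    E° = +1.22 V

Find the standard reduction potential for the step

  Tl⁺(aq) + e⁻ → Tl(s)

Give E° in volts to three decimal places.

-0.340 V

Sequential free energies add, so n₃E°₃ = n₁E°₁ + n₂E°₂.
With n₃ = 3, and the known step contributing 2×(+1.22) V, the unknown satisfies 1·E° = 3×(+0.70) − 2×(+1.22) = -0.340.
E° = -0.340 / 1 = -0.340 V.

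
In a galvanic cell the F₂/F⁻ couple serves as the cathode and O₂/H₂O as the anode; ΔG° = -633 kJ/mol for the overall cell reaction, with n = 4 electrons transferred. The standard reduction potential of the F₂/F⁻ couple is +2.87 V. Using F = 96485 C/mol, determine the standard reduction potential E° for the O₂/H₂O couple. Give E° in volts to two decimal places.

E°cell = −ΔG°/(nF) = −(-633×10³)/((4)(96485)) = +1.640 V.
Since F₂/F⁻ is the cathode and O₂/H₂O the anode, E°cell = E°(F₂/F⁻) − E°(O₂/H₂O).
So E°(O₂/H₂O) = E°(F₂/F⁻) − E°cell = (+2.87) − (+1.640) = +1.23 V.

+1.23 V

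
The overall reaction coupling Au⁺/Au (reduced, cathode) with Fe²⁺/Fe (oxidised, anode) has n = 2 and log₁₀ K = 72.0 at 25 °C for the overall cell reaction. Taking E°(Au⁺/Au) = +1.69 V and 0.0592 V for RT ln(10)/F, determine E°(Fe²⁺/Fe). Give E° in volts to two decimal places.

-0.44 V

E°cell = (0.0592/n)·log K = (0.0592/2)(72.0) = +2.131 V.
Since Au⁺/Au is the cathode and Fe²⁺/Fe the anode, E°cell = E°(Au⁺/Au) − E°(Fe²⁺/Fe).
So E°(Fe²⁺/Fe) = E°(Au⁺/Au) − E°cell = (+1.69) − (+2.131) = -0.44 V.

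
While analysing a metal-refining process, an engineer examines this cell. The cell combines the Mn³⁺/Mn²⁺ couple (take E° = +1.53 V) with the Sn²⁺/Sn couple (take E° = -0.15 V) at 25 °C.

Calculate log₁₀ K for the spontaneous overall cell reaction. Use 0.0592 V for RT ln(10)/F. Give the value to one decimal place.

56.8

Cathode: Mn³⁺/Mn²⁺; anode: Sn²⁺/Sn. E°cell = +1.68 V, n = 2.
log K = nE°cell / 0.0592 = (2)(+1.68) / 0.0592 = 56.8.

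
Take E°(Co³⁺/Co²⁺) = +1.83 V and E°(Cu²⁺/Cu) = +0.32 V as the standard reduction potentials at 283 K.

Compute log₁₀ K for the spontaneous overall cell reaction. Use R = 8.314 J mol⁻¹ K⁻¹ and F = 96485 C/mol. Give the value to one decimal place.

Cathode: Co³⁺/Co²⁺; anode: Cu²⁺/Cu. E°cell = (+1.83) − (+0.32) = +1.51 V, with n = 2.
ΔG° = −nFE° = −RT ln K, so ln K = nFE°/(RT) = (2)(96485)(+1.51) / ((8.314)(283)) = 123.843.
log₁₀ K = 123.843 / ln 10 = 53.8.

53.8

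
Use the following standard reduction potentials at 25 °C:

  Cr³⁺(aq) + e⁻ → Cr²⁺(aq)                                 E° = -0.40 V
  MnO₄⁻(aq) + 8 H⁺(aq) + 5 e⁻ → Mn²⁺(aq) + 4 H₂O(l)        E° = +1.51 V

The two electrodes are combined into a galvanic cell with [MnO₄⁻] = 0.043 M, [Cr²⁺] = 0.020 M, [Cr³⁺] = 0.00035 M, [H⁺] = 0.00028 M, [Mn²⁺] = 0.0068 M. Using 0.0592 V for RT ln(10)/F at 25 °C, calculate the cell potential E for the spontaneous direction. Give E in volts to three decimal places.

MnO₄⁻/Mn²⁺ is the cathode (higher E°), Cr³⁺/Cr²⁺ the anode: E°cell = +1.51 − (-0.40) = +1.91 V, n = 5.
Overall: MnO₄⁻(aq) + 8 H⁺(aq) + 5 Cr²⁺(aq) → Mn²⁺(aq) + 4 H₂O(l) + 5 Cr³⁺(aq)
Q = [Mn²⁺]·[Cr³⁺]^5 / ([MnO₄⁻]·[H⁺]^8·[Cr²⁺]^5); log Q = 18.837.
E = E° − (0.0592/n) log Q = +1.91 − (0.0592/5)(18.837) = +1.687 V.

+1.687 V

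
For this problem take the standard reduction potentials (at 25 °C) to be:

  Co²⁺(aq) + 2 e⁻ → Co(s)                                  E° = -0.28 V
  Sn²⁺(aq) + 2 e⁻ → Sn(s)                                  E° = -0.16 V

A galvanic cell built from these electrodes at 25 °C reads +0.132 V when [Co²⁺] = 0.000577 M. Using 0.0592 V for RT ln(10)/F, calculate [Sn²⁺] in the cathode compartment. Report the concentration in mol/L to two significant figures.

0.0015 M

Sn²⁺/Sn is the cathode, Co²⁺/Co the anode: E°cell = +0.12 V, n = 2.
Overall reaction: Sn²⁺(aq) + Co(s) → Sn(s) + Co²⁺(aq); Q = [Co²⁺]^1/[Sn²⁺]^1.
From E = E° − (0.0592/n) log Q: log Q = (E° − E)·n/0.0592 = (+0.12 − (+0.132))·2/0.0592 = -0.4054.
So 1·log[Sn²⁺] = 1·log(0.000577) − log Q = -3.2388 − (-0.4054) = -2.8334; [Sn²⁺] = 10^(-2.8334) ≈ 0.0015 M.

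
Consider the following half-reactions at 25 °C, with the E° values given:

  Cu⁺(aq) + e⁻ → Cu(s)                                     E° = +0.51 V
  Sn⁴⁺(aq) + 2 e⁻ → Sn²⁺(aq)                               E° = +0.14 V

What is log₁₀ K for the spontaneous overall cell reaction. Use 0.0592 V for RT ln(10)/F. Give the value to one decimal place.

12.5

Cathode: Cu⁺/Cu; anode: Sn⁴⁺/Sn²⁺. E°cell = +0.37 V, n = 2.
log K = nE°cell / 0.0592 = (2)(+0.37) / 0.0592 = 12.5.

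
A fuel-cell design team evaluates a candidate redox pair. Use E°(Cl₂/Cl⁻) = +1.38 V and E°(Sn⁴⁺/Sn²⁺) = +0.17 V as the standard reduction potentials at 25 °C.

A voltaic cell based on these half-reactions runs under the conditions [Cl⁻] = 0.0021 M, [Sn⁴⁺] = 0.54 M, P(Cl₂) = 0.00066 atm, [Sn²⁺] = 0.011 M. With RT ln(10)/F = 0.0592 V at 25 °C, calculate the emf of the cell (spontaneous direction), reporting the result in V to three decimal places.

+1.224 V

Cl₂/Cl⁻ is the cathode (higher E°), Sn⁴⁺/Sn²⁺ the anode: E°cell = +1.38 − (+0.17) = +1.21 V, n = 2.
Overall: Cl₂(g) + Sn²⁺(aq) → 2 Cl⁻(aq) + Sn⁴⁺(aq)
Q = [Cl⁻]^2·[Sn⁴⁺] / (P(Cl₂)·[Sn²⁺]); log Q = -0.484.
E = E° − (0.0592/n) log Q = +1.21 − (0.0592/2)(-0.484) = +1.224 V.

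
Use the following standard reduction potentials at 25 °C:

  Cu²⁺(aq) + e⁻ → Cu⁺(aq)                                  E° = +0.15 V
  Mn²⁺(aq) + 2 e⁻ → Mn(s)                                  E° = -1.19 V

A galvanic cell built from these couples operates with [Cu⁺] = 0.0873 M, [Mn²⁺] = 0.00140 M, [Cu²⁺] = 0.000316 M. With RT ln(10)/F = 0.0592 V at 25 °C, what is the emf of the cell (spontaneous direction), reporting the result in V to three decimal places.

+1.280 V

Cu²⁺/Cu⁺ is the cathode (higher E°), Mn²⁺/Mn the anode: E°cell = +0.15 − (-1.19) = +1.34 V, n = 2.
Overall: 2 Cu²⁺(aq) + Mn(s) → 2 Cu⁺(aq) + Mn²⁺(aq)
Q = [Cu⁺]^2·[Mn²⁺] / ([Cu²⁺]^2); log Q = 2.029.
E = E° − (0.0592/n) log Q = +1.34 − (0.0592/2)(2.029) = +1.280 V.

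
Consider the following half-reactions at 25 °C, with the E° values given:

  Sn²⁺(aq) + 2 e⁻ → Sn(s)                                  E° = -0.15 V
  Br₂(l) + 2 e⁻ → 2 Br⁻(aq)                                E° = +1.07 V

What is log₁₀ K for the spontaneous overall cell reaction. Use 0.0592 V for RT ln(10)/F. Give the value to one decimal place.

Cathode: Br₂/Br⁻; anode: Sn²⁺/Sn. E°cell = +1.22 V, n = 2.
log K = nE°cell / 0.0592 = (2)(+1.22) / 0.0592 = 41.2.

41.2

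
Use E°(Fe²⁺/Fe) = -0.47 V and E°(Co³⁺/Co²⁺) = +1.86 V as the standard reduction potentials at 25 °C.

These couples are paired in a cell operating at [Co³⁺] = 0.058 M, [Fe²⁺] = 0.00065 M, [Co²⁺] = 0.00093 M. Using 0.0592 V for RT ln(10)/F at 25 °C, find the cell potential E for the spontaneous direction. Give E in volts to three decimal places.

+2.531 V

Co³⁺/Co²⁺ is the cathode (higher E°), Fe²⁺/Fe the anode: E°cell = +1.86 − (-0.47) = +2.33 V, n = 2.
Overall: 2 Co³⁺(aq) + Fe(s) → 2 Co²⁺(aq) + Fe²⁺(aq)
Q = [Co²⁺]^2·[Fe²⁺] / ([Co³⁺]^2); log Q = -6.777.
E = E° − (0.0592/n) log Q = +2.33 − (0.0592/2)(-6.777) = +2.531 V.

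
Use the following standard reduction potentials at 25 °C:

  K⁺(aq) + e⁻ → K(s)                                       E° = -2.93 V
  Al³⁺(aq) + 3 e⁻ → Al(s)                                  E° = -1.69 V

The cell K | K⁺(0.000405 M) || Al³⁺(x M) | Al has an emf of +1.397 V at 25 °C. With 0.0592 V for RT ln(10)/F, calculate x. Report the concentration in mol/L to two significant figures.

Al³⁺/Al is the cathode, K⁺/K the anode: E°cell = +1.24 V, n = 3.
Overall reaction: Al³⁺(aq) + 3 K(s) → Al(s) + 3 K⁺(aq); Q = [K⁺]^3/[Al³⁺]^1.
From E = E° − (0.0592/n) log Q: log Q = (E° − E)·n/0.0592 = (+1.24 − (+1.397))·3/0.0592 = -7.9561.
So 1·log[Al³⁺] = 3·log(0.000405) − log Q = -10.1776 − (-7.9561) = -2.2215; [Al³⁺] = 10^(-2.2215) ≈ 0.0060 M.

0.0060 M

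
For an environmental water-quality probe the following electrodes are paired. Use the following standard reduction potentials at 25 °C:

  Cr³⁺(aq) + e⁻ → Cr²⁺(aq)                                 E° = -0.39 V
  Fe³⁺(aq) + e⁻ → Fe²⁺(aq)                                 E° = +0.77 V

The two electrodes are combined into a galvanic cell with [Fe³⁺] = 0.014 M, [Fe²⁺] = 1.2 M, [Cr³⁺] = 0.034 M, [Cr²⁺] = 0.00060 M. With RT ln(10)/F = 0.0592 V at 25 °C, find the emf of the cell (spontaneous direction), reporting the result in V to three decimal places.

Fe³⁺/Fe²⁺ is the cathode (higher E°), Cr³⁺/Cr²⁺ the anode: E°cell = +0.77 − (-0.39) = +1.16 V, n = 1.
Overall: Fe³⁺(aq) + Cr²⁺(aq) → Fe²⁺(aq) + Cr³⁺(aq)
Q = [Fe²⁺]·[Cr³⁺] / ([Fe³⁺]·[Cr²⁺]); log Q = 3.686.
E = E° − (0.0592/n) log Q = +1.16 − (0.0592/1)(3.686) = +0.942 V.

+0.942 V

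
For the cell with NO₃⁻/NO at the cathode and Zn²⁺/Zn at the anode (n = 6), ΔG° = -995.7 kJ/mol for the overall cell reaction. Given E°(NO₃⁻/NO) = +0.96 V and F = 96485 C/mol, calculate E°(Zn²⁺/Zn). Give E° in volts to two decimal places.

E°cell = −ΔG°/(nF) = −(-995.7×10³)/((6)(96485)) = +1.720 V.
Since NO₃⁻/NO is the cathode and Zn²⁺/Zn the anode, E°cell = E°(NO₃⁻/NO) − E°(Zn²⁺/Zn).
So E°(Zn²⁺/Zn) = E°(NO₃⁻/NO) − E°cell = (+0.96) − (+1.720) = -0.76 V.

-0.76 V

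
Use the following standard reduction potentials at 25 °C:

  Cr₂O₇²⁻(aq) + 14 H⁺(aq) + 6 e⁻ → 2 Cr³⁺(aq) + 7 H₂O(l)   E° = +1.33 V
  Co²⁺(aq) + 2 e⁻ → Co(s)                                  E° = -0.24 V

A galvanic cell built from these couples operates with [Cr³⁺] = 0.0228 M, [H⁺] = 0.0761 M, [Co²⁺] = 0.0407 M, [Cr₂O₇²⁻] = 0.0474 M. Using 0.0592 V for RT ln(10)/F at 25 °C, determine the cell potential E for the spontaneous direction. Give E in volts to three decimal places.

+1.476 V

Cr₂O₇²⁻/Cr³⁺ is the cathode (higher E°), Co²⁺/Co the anode: E°cell = +1.33 − (-0.24) = +1.57 V, n = 6.
Overall: Cr₂O₇²⁻(aq) + 14 H⁺(aq) + 3 Co(s) → 2 Cr³⁺(aq) + 7 H₂O(l) + 3 Co²⁺(aq)
Q = [Cr³⁺]^2·[Co²⁺]^3 / ([Cr₂O₇²⁻]·[H⁺]^14); log Q = 9.529.
E = E° − (0.0592/n) log Q = +1.57 − (0.0592/6)(9.529) = +1.476 V.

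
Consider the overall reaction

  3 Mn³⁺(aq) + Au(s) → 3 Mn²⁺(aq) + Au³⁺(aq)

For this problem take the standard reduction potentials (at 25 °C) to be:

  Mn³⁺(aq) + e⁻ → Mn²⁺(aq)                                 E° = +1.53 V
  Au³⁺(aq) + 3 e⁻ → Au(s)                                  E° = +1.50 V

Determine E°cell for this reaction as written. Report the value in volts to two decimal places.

+0.03 V

The Mn³⁺/Mn²⁺ couple has the higher reduction potential, so it is the cathode; Au³⁺/Au is oxidised at the anode.
E°cell = E°(cathode) − E°(anode) = (+1.53) − (+1.50) = +0.03 V.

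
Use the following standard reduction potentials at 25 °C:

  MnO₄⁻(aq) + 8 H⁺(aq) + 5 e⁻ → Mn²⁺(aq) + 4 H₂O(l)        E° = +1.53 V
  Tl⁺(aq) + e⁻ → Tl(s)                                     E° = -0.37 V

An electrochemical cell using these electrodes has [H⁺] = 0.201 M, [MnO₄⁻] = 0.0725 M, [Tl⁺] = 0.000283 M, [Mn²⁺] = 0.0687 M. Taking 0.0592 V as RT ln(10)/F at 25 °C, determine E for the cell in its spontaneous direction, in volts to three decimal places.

MnO₄⁻/Mn²⁺ is the cathode (higher E°), Tl⁺/Tl the anode: E°cell = +1.53 − (-0.37) = +1.90 V, n = 5.
Overall: MnO₄⁻(aq) + 8 H⁺(aq) + 5 Tl(s) → Mn²⁺(aq) + 4 H₂O(l) + 5 Tl⁺(aq)
Q = [Mn²⁺]·[Tl⁺]^5 / ([MnO₄⁻]·[H⁺]^8); log Q = -12.190.
E = E° − (0.0592/n) log Q = +1.90 − (0.0592/5)(-12.190) = +2.044 V.

+2.044 V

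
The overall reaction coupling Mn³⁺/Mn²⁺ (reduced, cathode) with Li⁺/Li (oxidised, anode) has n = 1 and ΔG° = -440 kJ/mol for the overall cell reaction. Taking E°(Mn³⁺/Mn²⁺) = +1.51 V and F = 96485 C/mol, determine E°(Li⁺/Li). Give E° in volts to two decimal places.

E°cell = −ΔG°/(nF) = −(-440×10³)/((1)(96485)) = +4.560 V.
Since Mn³⁺/Mn²⁺ is the cathode and Li⁺/Li the anode, E°cell = E°(Mn³⁺/Mn²⁺) − E°(Li⁺/Li).
So E°(Li⁺/Li) = E°(Mn³⁺/Mn²⁺) − E°cell = (+1.51) − (+4.560) = -3.05 V.

-3.05 V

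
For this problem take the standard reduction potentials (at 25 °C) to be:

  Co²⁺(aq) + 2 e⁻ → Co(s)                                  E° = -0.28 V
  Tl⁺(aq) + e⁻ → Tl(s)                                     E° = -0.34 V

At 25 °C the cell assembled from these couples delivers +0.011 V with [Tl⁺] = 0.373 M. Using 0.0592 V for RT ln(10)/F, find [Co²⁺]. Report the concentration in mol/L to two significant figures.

Co²⁺/Co is the cathode, Tl⁺/Tl the anode: E°cell = +0.06 V, n = 2.
Overall reaction: Co²⁺(aq) + 2 Tl(s) → Co(s) + 2 Tl⁺(aq); Q = [Tl⁺]^2/[Co²⁺]^1.
From E = E° − (0.0592/n) log Q: log Q = (E° − E)·n/0.0592 = (+0.06 − (+0.011))·2/0.0592 = 1.6554.
So 1·log[Co²⁺] = 2·log(0.373) − log Q = -0.8566 − (1.6554) = -2.5120; [Co²⁺] = 10^(-2.5120) ≈ 0.0031 M.

0.0031 M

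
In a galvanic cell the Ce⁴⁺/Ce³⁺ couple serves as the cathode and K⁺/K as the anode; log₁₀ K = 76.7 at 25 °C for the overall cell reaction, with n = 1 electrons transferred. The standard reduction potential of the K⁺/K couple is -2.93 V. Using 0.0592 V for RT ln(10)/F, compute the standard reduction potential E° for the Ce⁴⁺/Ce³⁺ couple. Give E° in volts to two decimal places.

+1.61 V

E°cell = (0.0592/n)·log K = (0.0592/1)(76.7) = +4.541 V.
Since Ce⁴⁺/Ce³⁺ is the cathode and K⁺/K the anode, E°cell = E°(Ce⁴⁺/Ce³⁺) − E°(K⁺/K).
So E°(Ce⁴⁺/Ce³⁺) = E°cell + E°(K⁺/K) = +4.541 + (-2.93) = +1.61 V.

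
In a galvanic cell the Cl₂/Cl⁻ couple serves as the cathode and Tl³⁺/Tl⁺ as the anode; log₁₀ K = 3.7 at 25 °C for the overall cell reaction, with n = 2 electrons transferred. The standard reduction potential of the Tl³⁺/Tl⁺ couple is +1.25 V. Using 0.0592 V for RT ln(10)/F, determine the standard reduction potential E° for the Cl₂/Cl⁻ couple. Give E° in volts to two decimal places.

+1.36 V

E°cell = (0.0592/n)·log K = (0.0592/2)(3.7) = +0.110 V.
Since Cl₂/Cl⁻ is the cathode and Tl³⁺/Tl⁺ the anode, E°cell = E°(Cl₂/Cl⁻) − E°(Tl³⁺/Tl⁺).
So E°(Cl₂/Cl⁻) = E°cell + E°(Tl³⁺/Tl⁺) = +0.110 + (+1.25) = +1.36 V.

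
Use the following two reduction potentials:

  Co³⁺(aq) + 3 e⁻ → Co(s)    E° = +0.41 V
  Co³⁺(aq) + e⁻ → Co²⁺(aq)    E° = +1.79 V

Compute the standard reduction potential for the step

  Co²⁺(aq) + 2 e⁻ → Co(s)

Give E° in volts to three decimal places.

Sequential free energies add, so n₃E°₃ = n₁E°₁ + n₂E°₂.
With n₃ = 3, and the known step contributing 1×(+1.79) V, the unknown satisfies 2·E° = 3×(+0.41) − 1×(+1.79) = -0.560.
E° = -0.560 / 2 = -0.280 V.

-0.280 V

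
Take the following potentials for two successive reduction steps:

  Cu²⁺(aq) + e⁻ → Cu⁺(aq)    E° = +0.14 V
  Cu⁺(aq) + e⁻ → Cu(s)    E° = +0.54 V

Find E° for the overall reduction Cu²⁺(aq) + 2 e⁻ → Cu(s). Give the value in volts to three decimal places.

+0.340 V

Standard free energies of sequential steps add: ΔG°₃ = ΔG°₁ + ΔG°₂, so n₃E°₃ = n₁E°₁ + n₂E°₂.
E°₃ = (1×+0.14 + 1×+0.54) / 2 = (+0.680) / 2 = +0.340 V.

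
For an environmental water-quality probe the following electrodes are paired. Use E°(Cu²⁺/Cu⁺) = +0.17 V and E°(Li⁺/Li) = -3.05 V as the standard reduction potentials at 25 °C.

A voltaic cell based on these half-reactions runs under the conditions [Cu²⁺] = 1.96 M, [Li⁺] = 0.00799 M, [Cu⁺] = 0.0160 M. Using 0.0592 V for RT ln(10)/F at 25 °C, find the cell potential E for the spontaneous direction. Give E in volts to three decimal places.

+3.468 V

Cu²⁺/Cu⁺ is the cathode (higher E°), Li⁺/Li the anode: E°cell = +0.17 − (-3.05) = +3.22 V, n = 1.
Overall: Cu²⁺(aq) + Li(s) → Cu⁺(aq) + Li⁺(aq)
Q = [Cu⁺]·[Li⁺] / ([Cu²⁺]); log Q = -4.186.
E = E° − (0.0592/n) log Q = +3.22 − (0.0592/1)(-4.186) = +3.468 V.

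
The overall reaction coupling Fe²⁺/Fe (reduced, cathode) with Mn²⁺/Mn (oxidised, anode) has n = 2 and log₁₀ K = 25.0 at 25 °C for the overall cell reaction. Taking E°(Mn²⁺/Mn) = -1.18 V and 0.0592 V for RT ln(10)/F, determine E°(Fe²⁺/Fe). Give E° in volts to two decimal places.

E°cell = (0.0592/n)·log K = (0.0592/2)(25.0) = +0.740 V.
Since Fe²⁺/Fe is the cathode and Mn²⁺/Mn the anode, E°cell = E°(Fe²⁺/Fe) − E°(Mn²⁺/Mn).
So E°(Fe²⁺/Fe) = E°cell + E°(Mn²⁺/Mn) = +0.740 + (-1.18) = -0.44 V.

-0.44 V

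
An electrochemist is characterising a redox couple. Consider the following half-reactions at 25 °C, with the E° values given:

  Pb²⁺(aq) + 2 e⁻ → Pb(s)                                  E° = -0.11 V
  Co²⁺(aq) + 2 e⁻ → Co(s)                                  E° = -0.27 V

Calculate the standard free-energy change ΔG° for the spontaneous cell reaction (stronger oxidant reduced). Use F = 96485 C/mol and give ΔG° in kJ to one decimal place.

-30.9 kJ

Pb²⁺/Pb (E° = -0.11 V) is the cathode; Co²⁺/Co (E° = -0.27 V) is the anode, so E°cell = +0.16 V.
Balancing electrons gives n = 2 (lcm of 2 and 2).
ΔG° = −nFE° = −(2)(96485)(+0.16) = -30,875 J = -30.9 kJ.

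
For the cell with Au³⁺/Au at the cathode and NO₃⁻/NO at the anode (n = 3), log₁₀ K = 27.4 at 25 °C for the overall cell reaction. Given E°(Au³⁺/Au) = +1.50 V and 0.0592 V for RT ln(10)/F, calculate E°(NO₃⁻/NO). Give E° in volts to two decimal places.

E°cell = (0.0592/n)·log K = (0.0592/3)(27.4) = +0.541 V.
Since Au³⁺/Au is the cathode and NO₃⁻/NO the anode, E°cell = E°(Au³⁺/Au) − E°(NO₃⁻/NO).
So E°(NO₃⁻/NO) = E°(Au³⁺/Au) − E°cell = (+1.50) − (+0.541) = +0.96 V.

+0.96 V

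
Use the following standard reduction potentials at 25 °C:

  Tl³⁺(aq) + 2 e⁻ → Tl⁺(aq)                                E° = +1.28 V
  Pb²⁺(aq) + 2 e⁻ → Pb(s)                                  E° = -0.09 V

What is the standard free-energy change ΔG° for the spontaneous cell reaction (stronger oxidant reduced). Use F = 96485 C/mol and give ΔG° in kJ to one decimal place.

Tl³⁺/Tl⁺ (E° = +1.28 V) is the cathode; Pb²⁺/Pb (E° = -0.09 V) is the anode, so E°cell = +1.37 V.
Balancing electrons gives n = 2 (lcm of 2 and 2).
ΔG° = −nFE° = −(2)(96485)(+1.37) = -264,369 J = -264.4 kJ.

-264.4 kJ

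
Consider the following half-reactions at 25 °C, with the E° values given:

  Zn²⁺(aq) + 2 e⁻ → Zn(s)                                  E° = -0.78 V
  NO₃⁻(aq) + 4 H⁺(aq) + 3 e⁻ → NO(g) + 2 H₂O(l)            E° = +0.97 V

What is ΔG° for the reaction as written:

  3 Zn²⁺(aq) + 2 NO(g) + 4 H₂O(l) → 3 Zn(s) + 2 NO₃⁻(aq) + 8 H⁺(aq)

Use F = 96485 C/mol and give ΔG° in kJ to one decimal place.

As written, Zn²⁺/Zn is reduced (cathode) and NO₃⁻/NO is oxidised (anode), so E°cell = (-0.78) − (+0.97) = -1.75 V.
Balancing electrons gives n = 6.
ΔG° = −nFE° = −(6)(96485)(-1.75) = 1,013,092 J = +1013.1 kJ.

+1013.1 kJ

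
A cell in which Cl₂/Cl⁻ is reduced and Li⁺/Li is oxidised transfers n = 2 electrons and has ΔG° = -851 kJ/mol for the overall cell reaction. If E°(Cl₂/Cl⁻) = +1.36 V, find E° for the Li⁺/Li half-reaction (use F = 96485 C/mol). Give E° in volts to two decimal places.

-3.05 V

E°cell = −ΔG°/(nF) = −(-851×10³)/((2)(96485)) = +4.410 V.
Since Cl₂/Cl⁻ is the cathode and Li⁺/Li the anode, E°cell = E°(Cl₂/Cl⁻) − E°(Li⁺/Li).
So E°(Li⁺/Li) = E°(Cl₂/Cl⁻) − E°cell = (+1.36) − (+4.410) = -3.05 V.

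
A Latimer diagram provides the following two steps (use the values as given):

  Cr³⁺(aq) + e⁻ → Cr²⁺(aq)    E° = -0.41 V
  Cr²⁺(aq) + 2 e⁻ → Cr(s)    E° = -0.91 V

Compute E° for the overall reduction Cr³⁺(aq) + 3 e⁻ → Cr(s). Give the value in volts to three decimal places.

-0.743 V

Standard free energies of sequential steps add: ΔG°₃ = ΔG°₁ + ΔG°₂, so n₃E°₃ = n₁E°₁ + n₂E°₂.
E°₃ = (1×-0.41 + 2×-0.91) / 3 = (-2.230) / 3 = -0.743 V.
E° values themselves are not directly additive — weighting by electron count is essential.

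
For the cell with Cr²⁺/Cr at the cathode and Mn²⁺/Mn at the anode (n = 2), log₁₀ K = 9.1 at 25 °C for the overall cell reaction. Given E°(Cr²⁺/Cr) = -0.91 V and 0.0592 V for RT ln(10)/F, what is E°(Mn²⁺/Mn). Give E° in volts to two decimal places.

-1.18 V

E°cell = (0.0592/n)·log K = (0.0592/2)(9.1) = +0.269 V.
Since Cr²⁺/Cr is the cathode and Mn²⁺/Mn the anode, E°cell = E°(Cr²⁺/Cr) − E°(Mn²⁺/Mn).
So E°(Mn²⁺/Mn) = E°(Cr²⁺/Cr) − E°cell = (-0.91) − (+0.269) = -1.18 V.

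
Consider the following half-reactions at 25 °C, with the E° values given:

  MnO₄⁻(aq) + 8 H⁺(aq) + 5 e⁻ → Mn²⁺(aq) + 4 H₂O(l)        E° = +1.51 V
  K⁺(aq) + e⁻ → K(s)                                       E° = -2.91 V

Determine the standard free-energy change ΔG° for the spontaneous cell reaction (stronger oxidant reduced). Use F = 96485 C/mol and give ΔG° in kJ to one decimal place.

-2132.3 kJ

MnO₄⁻/Mn²⁺ (E° = +1.51 V) is the cathode; K⁺/K (E° = -2.91 V) is the anode, so E°cell = +4.42 V.
Balancing electrons gives n = 5 (lcm of 5 and 1).
ΔG° = −nFE° = −(5)(96485)(+4.42) = -2,132,318 J = -2132.3 kJ.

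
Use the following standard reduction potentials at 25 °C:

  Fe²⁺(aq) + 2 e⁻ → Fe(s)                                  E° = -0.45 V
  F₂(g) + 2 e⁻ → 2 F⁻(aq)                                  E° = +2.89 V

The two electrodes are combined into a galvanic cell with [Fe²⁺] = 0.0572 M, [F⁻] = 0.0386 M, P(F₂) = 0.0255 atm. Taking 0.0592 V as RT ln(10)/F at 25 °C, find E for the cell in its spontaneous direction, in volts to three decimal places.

F₂/F⁻ is the cathode (higher E°), Fe²⁺/Fe the anode: E°cell = +2.89 − (-0.45) = +3.34 V, n = 2.
Overall: F₂(g) + Fe(s) → 2 F⁻(aq) + Fe²⁺(aq)
Q = [F⁻]^2·[Fe²⁺] / (P(F₂)); log Q = -2.476.
E = E° − (0.0592/n) log Q = +3.34 − (0.0592/2)(-2.476) = +3.413 V.

+3.413 V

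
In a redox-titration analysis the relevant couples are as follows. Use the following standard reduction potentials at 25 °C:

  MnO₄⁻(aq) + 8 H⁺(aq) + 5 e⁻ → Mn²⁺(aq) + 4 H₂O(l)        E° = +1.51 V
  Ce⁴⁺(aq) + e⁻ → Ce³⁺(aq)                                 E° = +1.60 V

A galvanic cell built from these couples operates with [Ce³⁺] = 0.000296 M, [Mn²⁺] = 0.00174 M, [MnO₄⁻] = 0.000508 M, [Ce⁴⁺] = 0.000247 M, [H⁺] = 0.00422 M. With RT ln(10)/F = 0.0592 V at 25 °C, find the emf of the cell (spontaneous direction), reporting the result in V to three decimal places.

+0.317 V

Ce⁴⁺/Ce³⁺ is the cathode (higher E°), MnO₄⁻/Mn²⁺ the anode: E°cell = +1.60 − (+1.51) = +0.09 V, n = 5.
Overall: 5 Ce⁴⁺(aq) + Mn²⁺(aq) + 4 H₂O(l) → 5 Ce³⁺(aq) + MnO₄⁻(aq) + 8 H⁺(aq)
Q = [Ce³⁺]^5·[MnO₄⁻]·[H⁺]^8 / ([Ce⁴⁺]^5·[Mn²⁺]); log Q = -19.139.
E = E° − (0.0592/n) log Q = +0.09 − (0.0592/5)(-19.139) = +0.317 V.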